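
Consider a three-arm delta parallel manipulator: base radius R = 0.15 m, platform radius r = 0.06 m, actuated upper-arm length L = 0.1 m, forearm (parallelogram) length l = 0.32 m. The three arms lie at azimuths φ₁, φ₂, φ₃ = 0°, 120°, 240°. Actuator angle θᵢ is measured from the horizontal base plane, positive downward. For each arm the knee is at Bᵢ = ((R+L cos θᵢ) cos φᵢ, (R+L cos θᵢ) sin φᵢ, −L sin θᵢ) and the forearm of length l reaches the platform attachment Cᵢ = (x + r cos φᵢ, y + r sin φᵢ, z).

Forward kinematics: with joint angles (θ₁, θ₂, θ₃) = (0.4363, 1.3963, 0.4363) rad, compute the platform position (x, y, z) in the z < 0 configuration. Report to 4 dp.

(0.0621, -0.1076, -0.3194)

φ1=0.0°: virtual centre (0.1806, 0.0000, -0.0423), radius l
φ2=120.0°: virtual centre (-0.0537, 0.0930, -0.0985), radius l
φ3=240.0°: virtual centre (-0.0903, -0.1564, -0.0423), radius l
subtract pairs → two planes through P
[-0.4686 0.1860 -0.1124]·P = -0.0132;  [-0.5419 -0.3129 0.0000]·P = 0.0000
det = 0.2474;  x = 0.0167+-0.1422z,  y = -0.0289+0.2463z
into |P−O₁|² = l²: 1.0809z² + 0.1169z + -0.0729 = 0;  Δ = 0.3289;  z = -0.3194 or 0.2112 → z<0 root = -0.3194
x = 0.0621, y = -0.1076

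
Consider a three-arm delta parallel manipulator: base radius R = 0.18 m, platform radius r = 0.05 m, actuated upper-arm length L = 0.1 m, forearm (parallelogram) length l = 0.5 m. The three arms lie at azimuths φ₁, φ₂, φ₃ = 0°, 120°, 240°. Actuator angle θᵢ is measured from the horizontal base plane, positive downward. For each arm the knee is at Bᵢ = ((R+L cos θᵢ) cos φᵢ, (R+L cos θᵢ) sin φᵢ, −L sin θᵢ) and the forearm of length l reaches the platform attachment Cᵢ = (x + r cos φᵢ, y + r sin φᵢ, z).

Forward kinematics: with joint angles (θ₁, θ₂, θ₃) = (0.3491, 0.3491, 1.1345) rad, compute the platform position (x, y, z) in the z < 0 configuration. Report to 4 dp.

φ1=0.0°: virtual centre (0.2240, 0.0000, -0.0342), radius l
arm 2 at φ=120.0°: ρ2 = 0.2240;  O2 = (-0.1120, 0.1940, -0.0342)
arm 3 at φ=240.0°: ρ3 = 0.1723;  O3 = (-0.0861, -0.1492, -0.0906)
|O₂|²−|O₁|² = 0.0000;  |O₃|²−|O₁|² = -0.0134
linear system: -0.6719x+0.3879y = 0.0000−0.0000z; -0.6202x+-0.2984y = -0.0134−-0.1129z
det = 0.4411;  x = 0.0118+-0.0993z,  y = 0.0205+-0.1719z
sphere 1 gives Az²+Bz+C=0 with A=1.0394, B=0.1035, C=-0.2034;  B²−4AC=0.8564;  roots -0.4949, 0.3954;  negative root z = -0.4949
x = 0.0610, y = 0.1056

(0.0610, 0.1056, -0.4949)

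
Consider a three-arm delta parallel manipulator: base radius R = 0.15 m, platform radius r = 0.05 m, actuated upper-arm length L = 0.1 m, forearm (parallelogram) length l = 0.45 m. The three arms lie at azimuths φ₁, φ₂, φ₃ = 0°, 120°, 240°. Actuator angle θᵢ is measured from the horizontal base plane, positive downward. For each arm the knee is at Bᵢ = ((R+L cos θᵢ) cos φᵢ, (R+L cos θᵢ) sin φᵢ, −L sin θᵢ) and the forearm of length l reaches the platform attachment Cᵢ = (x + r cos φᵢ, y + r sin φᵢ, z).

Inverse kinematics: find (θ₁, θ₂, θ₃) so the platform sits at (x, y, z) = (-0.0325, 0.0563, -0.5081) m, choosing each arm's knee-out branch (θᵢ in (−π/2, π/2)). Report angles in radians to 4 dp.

arm 1 (φ=0.0°): x'=-0.0325, y'=0.0563
  A cos θ + B sin θ = C:  0.1325·cos θ + -0.5081·sin θ = -0.4320
  θ1 = atan2(B,A) + arccos(C/0.5251) = 1.2211
arm 2 (φ=120.0°): x'=0.0650, y'=0.0000
  A cos θ + B sin θ = C:  0.0350·cos θ + -0.5081·sin θ = -0.3345
  θ2 = atan2(B,A) + arccos(C/0.5093) = 0.7852
arm 3 (φ=240.0°): x'=-0.0325, y'=-0.0563
  A=0.1325, B=-0.5081, C=(l²−L²−A²−y'²−z²)/(2L)=-0.4320
  √(A²+B²)=0.5251;  θ3 = -1.3157+2.5368 ≈ 1.2212

θ₁ = 1.2211, θ₂ = 0.7852, θ₃ = 1.2212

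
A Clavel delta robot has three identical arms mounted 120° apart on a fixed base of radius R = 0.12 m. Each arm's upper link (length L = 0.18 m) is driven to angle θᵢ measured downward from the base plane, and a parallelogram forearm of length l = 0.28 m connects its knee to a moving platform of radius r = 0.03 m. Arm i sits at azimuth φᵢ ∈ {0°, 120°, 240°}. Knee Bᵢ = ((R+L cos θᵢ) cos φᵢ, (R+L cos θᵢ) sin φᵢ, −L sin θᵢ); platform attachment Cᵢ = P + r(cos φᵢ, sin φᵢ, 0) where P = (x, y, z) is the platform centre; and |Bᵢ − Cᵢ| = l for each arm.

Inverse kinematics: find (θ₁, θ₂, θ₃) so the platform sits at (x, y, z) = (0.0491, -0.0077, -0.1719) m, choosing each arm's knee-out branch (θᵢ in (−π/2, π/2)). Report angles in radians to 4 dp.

arm 1 (φ=0.0°): x'=0.0491, y'=-0.0077
  A cos θ + B sin θ = C:  0.0409·cos θ + -0.1719·sin θ = 0.0409
  √(A²+B²)=0.1767;  θ1 = -1.3372+1.3373 ≈ 0.0001
φ2=120.0° → target in arm frame (-0.0312, -0.0387)
  A cos θ + B sin θ = C:  0.1212·cos θ + -0.1719·sin θ = 0.0007
  θ2 = atan2(B,A) + arccos(C/0.2103) = 0.6107
φ3=240.0° → target in arm frame (-0.0179, 0.0464)
  A=0.1079, B=-0.1719, C=(l²−L²−A²−y'²−z²)/(2L)=0.0074
  √(A²+B²)=0.2029;  θ3 = -1.0103+1.5344 ≈ 0.5240

θ₁ = 0.0001, θ₂ = 0.6107, θ₃ = 0.5240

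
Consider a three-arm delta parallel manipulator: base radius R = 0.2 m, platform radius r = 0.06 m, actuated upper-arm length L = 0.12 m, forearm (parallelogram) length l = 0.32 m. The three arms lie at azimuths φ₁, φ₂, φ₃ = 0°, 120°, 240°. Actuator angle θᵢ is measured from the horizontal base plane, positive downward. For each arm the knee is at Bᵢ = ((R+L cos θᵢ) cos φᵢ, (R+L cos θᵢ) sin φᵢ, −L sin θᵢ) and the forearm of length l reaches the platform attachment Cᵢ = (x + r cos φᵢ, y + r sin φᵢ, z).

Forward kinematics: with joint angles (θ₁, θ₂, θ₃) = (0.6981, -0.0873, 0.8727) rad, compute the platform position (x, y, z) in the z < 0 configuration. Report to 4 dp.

(-0.0248, 0.0757, -0.2525)

arm 1 at φ=0.0°: (R−r)+L cos θ1 = 0.2319;  O1 = (0.2319, 0.0000, -0.0771)
φ2=120.0°: virtual centre (-0.1298, 0.2248, 0.0105), radius l
O3 = (0.2171·cos240.0°, 0.2171·sin240.0°, -0.0919) = (-0.1086, -0.1880, -0.0919)
eliminate P² terms by subtracting sphere 1 from 2 and 3
plane₁₂: -0.7234x+0.4495y+0.1752z = 0.0077
Cramer: x(z) = -0.0018+0.0909z;  y(z) = 0.0143-0.2434z
sphere 1 gives Az²+Bz+C=0 with A=1.0675, B=0.1048, C=-0.0416;  B²−4AC=0.1887;  roots -0.2525, 0.1544;  negative root z = -0.2525
x = -0.0248, y = 0.0757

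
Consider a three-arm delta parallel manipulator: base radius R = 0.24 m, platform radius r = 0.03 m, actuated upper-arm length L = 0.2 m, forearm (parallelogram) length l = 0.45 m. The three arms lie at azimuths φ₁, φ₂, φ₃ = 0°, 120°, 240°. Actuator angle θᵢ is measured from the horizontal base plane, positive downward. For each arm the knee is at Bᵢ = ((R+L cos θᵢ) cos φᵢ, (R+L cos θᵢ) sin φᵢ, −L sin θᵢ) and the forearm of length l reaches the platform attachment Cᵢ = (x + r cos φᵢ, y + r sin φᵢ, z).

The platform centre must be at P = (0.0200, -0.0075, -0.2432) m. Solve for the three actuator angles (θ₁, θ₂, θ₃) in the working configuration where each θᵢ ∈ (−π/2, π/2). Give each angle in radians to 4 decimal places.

θ₁ = 0.0876, θ₂ = 0.3490, θ₃ = 0.2617

φ1=0.0° → target in arm frame (0.0200, -0.0075)
  e−x'=0.1900;  (l²−L²−(e−x')²−y'²−z²)/2L = 0.1680
  √(A²+B²)=0.3086;  θ1 = -0.9076+0.9952 ≈ 0.0876
φ2=120.0° → target in arm frame (-0.0165, -0.0136)
  e−x'=0.2265;  (l²−L²−(e−x')²−y'²−z²)/2L = 0.1297
  γ=atan2(-0.2432,0.2265)=-0.8209;  ψ=arccos(0.3902)=1.1700;  θ2=γ+ψ≈0.3490
φ3=240.0° → target in arm frame (-0.0035, 0.0211)
  A cos θ + B sin θ = C:  0.2135·cos θ + -0.2432·sin θ = 0.1433
  γ=atan2(-0.2432,0.2135)=-0.8503;  ψ=arccos(0.4428)=1.1120;  θ3=γ+ψ≈0.2617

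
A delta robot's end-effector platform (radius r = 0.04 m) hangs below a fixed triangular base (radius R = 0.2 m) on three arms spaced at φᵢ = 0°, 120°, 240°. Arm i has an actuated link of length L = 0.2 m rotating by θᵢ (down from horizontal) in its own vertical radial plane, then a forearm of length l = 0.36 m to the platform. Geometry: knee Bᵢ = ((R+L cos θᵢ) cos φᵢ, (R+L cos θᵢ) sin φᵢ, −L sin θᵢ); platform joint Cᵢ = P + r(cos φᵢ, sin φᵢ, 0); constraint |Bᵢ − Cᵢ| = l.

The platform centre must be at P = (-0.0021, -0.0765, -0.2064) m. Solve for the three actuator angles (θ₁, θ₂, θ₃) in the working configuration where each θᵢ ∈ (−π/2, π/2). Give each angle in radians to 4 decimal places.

θ₁ = 0.5236, θ₂ = 0.8725, θ₃ = 0.0000

arm 1 (φ=0.0°): x'=-0.0021, y'=-0.0765
  A cos θ + B sin θ = C:  0.1621·cos θ + -0.2064·sin θ = 0.0372
  γ=atan2(-0.2064,0.1621)=-0.9050;  ψ=arccos(0.1417)=1.4287;  θ1=γ+ψ≈0.5236
rotate P by −φ2: (-0.0652, 0.0401, -0.2064)
  A=0.2252, B=-0.2064, C=(l²−L²−A²−y'²−z²)/(2L)=-0.0133
  γ=atan2(-0.2064,0.2252)=-0.7419;  ψ=arccos(-0.0436)=1.6144;  θ2=γ+ψ≈0.8725
φ3=240.0° → target in arm frame (0.0673, 0.0364)
  A=0.0927, B=-0.2064, C=(l²−L²−A²−y'²−z²)/(2L)=0.0927
  √(A²+B²)=0.2263;  θ3 = -1.1487+1.1487 ≈ 0.0000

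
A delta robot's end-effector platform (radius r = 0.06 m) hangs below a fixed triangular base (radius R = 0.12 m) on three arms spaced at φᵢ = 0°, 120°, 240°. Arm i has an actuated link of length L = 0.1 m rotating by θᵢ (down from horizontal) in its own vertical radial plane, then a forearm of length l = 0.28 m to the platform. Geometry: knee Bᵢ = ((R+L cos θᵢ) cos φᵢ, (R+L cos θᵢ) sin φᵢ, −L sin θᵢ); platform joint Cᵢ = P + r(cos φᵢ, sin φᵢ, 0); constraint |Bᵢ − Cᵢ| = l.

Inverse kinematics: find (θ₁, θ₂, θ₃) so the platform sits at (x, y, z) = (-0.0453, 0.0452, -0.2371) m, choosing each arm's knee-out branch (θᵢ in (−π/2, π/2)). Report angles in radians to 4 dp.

θ₁ = 0.4362, θ₂ = -0.2613, θ₃ = 0.2617

rotate P by −φ1: (-0.0453, 0.0452, -0.2371)
  e−x'=0.1053;  (l²−L²−(e−x')²−y'²−z²)/2L = -0.0047
  θ1 = atan2(B,A) + arccos(C/0.2594) = 0.4362
rotate P by −φ2: (0.0618, 0.0166, -0.2371)
  A cos θ + B sin θ = C:  -0.0018·cos θ + -0.2371·sin θ = 0.0595
  γ=atan2(-0.2371,-0.0018)=-1.5784;  ψ=arccos(0.2510)=1.3171;  θ2=γ+ψ≈-0.2613
arm 3 (φ=240.0°): x'=-0.0165, y'=-0.0618
  e−x'=0.0765;  (l²−L²−(e−x')²−y'²−z²)/2L = 0.0125
  θ3 = atan2(B,A) + arccos(C/0.2491) = 0.2617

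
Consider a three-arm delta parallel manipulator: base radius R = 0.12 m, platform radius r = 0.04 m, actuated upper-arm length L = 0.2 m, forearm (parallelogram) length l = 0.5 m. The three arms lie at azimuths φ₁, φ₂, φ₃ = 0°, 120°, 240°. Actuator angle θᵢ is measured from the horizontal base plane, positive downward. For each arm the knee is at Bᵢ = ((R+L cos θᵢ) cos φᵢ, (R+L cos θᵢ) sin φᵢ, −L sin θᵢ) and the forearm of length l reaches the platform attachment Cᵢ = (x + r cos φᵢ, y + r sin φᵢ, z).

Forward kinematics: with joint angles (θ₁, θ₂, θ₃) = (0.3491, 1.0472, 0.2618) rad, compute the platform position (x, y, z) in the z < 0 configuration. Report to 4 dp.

(0.0854, -0.1828, -0.4965)

φ1=0.0°: virtual centre (0.2679, 0.0000, -0.0684), radius l
arm 2 at φ=120.0°: ρ2 = 0.1800;  O2 = (-0.0900, 0.1559, -0.1732)
arm 3 at φ=240.0°: ρ3 = 0.2732;  O3 = (-0.1366, -0.2366, -0.0518)
eliminate P² terms by subtracting sphere 1 from 2 and 3
plane₁₂: -0.7159x+0.3118y+-0.2096z = -0.0141
Cramer: x(z) = 0.0108-0.1502z;  y(z) = -0.0203+0.3273z
into |P−O₁|² = l²: 1.1297z² + 0.2008z + -0.1788 = 0;  Δ = 0.8483;  z = -0.4965 or 0.3188 → z<0 root = -0.4965
x = 0.0854, y = -0.1828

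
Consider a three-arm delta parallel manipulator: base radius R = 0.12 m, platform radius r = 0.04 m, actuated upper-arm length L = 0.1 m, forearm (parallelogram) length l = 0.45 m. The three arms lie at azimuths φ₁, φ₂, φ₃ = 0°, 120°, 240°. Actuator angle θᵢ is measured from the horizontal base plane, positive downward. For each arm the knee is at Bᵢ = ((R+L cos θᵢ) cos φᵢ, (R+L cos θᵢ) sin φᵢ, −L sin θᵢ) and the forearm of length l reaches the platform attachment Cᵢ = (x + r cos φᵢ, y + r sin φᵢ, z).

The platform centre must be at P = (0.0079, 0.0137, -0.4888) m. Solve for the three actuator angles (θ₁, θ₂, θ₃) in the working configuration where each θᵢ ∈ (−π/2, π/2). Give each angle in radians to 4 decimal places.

arm 1 (φ=0.0°): x'=0.0079, y'=0.0137
  A=0.0721, B=-0.4888, C=(l²−L²−A²−y'²−z²)/(2L)=-0.2591
  √(A²+B²)=0.4941;  θ1 = -1.4243+2.1227 ≈ 0.6984
arm 2 (φ=120.0°): x'=0.0079, y'=-0.0137
  e−x'=0.0721;  (l²−L²−(e−x')²−y'²−z²)/2L = -0.2590
  θ2 = atan2(B,A) + arccos(C/0.4941) = 0.6983
rotate P by −φ3: (-0.0158, 0.0000, -0.4888)
  A=0.0958, B=-0.4888, C=(l²−L²−A²−y'²−z²)/(2L)=-0.2780
  γ=atan2(-0.4888,0.0958)=-1.3772;  ψ=arccos(-0.5582)=2.1630;  θ3=γ+ψ≈0.7858

θ₁ = 0.6984, θ₂ = 0.6983, θ₃ = 0.7858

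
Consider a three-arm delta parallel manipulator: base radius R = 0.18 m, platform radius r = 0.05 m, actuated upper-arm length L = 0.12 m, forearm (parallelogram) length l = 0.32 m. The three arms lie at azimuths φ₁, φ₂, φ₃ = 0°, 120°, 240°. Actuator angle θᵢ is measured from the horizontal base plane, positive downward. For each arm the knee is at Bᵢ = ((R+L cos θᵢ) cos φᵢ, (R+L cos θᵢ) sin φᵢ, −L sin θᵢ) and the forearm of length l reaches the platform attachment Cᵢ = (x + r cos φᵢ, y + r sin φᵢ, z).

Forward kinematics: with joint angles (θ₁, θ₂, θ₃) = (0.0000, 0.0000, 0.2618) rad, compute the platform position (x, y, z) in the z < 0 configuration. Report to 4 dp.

(0.0095, 0.0165, -0.2105)

φ1=0.0°: virtual centre (0.2500, 0.0000, 0.0000), radius l
O2 = (0.2500·cos120.0°, 0.2500·sin120.0°, 0.0000) = (-0.1250, 0.2165, 0.0000)
φ3=240.0°: virtual centre (-0.1230, -0.2130, -0.0311), radius l
|O₂|²−|O₁|² = 0.0000;  |O₃|²−|O₁|² = -0.0011
[-0.7500 0.4330 0.0000]·P = 0.0000;  [-0.7459 -0.4259 -0.0621]·P = -0.0011
det = 0.6424;  x = 0.0007+-0.0419z,  y = 0.0012+-0.0725z
sphere 1 gives Az²+Bz+C=0 with A=1.0070, B=0.0207, C=-0.0403;  B²−4AC=0.1626;  roots -0.2105, 0.1899;  negative root z = -0.2105
x = 0.0095, y = 0.0165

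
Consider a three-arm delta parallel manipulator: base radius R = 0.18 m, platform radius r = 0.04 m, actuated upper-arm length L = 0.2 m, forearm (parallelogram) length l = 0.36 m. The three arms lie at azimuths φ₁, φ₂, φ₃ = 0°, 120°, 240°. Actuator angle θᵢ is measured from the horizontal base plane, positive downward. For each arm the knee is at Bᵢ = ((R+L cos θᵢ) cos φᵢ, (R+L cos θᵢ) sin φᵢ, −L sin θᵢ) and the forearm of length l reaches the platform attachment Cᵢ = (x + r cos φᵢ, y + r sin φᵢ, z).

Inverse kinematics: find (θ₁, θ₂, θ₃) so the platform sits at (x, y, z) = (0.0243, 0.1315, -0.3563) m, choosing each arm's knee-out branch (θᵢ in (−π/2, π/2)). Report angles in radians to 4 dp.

θ₁ = 0.7852, θ₂ = 0.4362, θ₃ = 1.3090

rotate P by −φ1: (0.0243, 0.1315, -0.3563)
  e−x'=0.1157;  (l²−L²−(e−x')²−y'²−z²)/2L = -0.1701
  √(A²+B²)=0.3746;  θ1 = -1.2568+2.0420 ≈ 0.7852
arm 2 (φ=120.0°): x'=0.1017, y'=-0.0868
  e−x'=0.0383;  (l²−L²−(e−x')²−y'²−z²)/2L = -0.1159
  γ=atan2(-0.3563,0.0383)=-1.4638;  ψ=arccos(-0.3233)=1.9001;  θ2=γ+ψ≈0.4362
rotate P by −φ3: (-0.1260, -0.0447, -0.3563)
  A cos θ + B sin θ = C:  0.2660·cos θ + -0.3563·sin θ = -0.2753
  θ3 = atan2(B,A) + arccos(C/0.4447) = 1.3090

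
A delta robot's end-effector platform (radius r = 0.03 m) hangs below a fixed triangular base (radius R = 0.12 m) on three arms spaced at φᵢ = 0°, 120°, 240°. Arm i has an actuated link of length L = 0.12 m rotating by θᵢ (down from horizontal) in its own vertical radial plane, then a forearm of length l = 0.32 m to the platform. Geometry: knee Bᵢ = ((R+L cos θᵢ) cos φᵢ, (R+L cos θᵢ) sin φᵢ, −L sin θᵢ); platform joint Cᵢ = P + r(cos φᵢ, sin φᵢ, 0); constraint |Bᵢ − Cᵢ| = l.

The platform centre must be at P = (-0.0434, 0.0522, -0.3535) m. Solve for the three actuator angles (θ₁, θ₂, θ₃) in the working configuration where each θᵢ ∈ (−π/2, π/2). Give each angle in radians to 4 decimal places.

φ1=0.0° → target in arm frame (-0.0434, 0.0522)
  A=0.1334, B=-0.3535, C=(l²−L²−A²−y'²−z²)/(2L)=-0.2395
  θ1 = atan2(B,A) + arccos(C/0.3778) = 1.0474
φ2=120.0° → target in arm frame (0.0669, 0.0115)
  e−x'=0.0231;  (l²−L²−(e−x')²−y'²−z²)/2L = -0.1568
  γ=atan2(-0.3535,0.0231)=-1.5056;  ψ=arccos(-0.4426)=2.0293;  θ2=γ+ψ≈0.5237
φ3=240.0° → target in arm frame (-0.0235, -0.0637)
  e−x'=0.1135;  (l²−L²−(e−x')²−y'²−z²)/2L = -0.2246
  γ=atan2(-0.3535,0.1135)=-1.2601;  ψ=arccos(-0.6049)=2.2205;  θ3=γ+ψ≈0.9604

θ₁ = 1.0474, θ₂ = 0.5237, θ₃ = 0.9604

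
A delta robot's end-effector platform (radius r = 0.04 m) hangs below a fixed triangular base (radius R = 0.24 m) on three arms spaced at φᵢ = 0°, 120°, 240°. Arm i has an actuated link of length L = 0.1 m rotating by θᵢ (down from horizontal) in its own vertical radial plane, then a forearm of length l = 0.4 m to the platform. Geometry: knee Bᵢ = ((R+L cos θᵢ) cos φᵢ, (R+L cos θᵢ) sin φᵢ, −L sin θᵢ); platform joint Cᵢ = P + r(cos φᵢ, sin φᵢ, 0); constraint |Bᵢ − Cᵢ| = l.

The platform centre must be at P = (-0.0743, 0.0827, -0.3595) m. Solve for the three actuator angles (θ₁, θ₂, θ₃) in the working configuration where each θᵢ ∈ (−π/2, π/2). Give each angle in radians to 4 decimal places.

arm 1 (φ=0.0°): x'=-0.0743, y'=0.0827
  e−x'=0.2743;  (l²−L²−(e−x')²−y'²−z²)/2L = -0.3066
  θ1 = atan2(B,A) + arccos(C/0.4522) = 1.3968
arm 2 (φ=120.0°): x'=0.1088, y'=0.0230
  A=0.0912, B=-0.3595, C=(l²−L²−A²−y'²−z²)/(2L)=0.0595
  √(A²+B²)=0.3709;  θ2 = -1.3223+1.4096 ≈ 0.0873
φ3=240.0° → target in arm frame (-0.0345, -0.1057)
  A=0.2345, B=-0.3595, C=(l²−L²−A²−y'²−z²)/(2L)=-0.2269
  γ=atan2(-0.3595,0.2345)=-0.9929;  ψ=arccos(-0.5287)=2.1279;  θ3=γ+ψ≈1.1351

θ₁ = 1.3968, θ₂ = 0.0873, θ₃ = 1.1351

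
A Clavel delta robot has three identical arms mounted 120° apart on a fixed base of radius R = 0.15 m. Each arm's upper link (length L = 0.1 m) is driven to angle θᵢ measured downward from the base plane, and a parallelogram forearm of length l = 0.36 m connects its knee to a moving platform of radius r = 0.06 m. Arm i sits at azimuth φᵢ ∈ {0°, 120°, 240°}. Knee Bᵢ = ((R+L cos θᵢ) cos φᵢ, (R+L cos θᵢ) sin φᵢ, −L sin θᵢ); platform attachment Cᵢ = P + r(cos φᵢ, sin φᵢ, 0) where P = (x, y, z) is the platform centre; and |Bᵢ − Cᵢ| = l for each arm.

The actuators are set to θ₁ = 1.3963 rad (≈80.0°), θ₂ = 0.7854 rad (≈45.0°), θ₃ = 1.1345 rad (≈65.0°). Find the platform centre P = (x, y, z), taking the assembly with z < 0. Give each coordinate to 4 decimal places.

(-0.0578, 0.0395, -0.4159)

S1 = (0.1074·cos0.0°, 0.1074·sin0.0°, -0.0985) = (0.1074, 0.0000, -0.0985)
S2 = (0.1607·cos120.0°, 0.1607·sin120.0°, -0.0707) = (-0.0804, 0.1392, -0.0707)
φ3=240.0°: virtual centre (-0.0661, -0.1145, -0.0906), radius l
subtract pairs → two planes through P
[-0.3754 0.2784 0.0555]·P = 0.0096;  [-0.3470 -0.2291 0.0157]·P = 0.0045
Cramer: x(z) = -0.0189+0.0936z;  y(z) = 0.0090-0.0733z
into |P−S₁|² = l²: 1.0141z² + 0.1720z + -0.1039 = 0;  Δ = 0.4510;  z = -0.4159 or 0.2463 → z<0 root = -0.4159
x = -0.0578, y = 0.0395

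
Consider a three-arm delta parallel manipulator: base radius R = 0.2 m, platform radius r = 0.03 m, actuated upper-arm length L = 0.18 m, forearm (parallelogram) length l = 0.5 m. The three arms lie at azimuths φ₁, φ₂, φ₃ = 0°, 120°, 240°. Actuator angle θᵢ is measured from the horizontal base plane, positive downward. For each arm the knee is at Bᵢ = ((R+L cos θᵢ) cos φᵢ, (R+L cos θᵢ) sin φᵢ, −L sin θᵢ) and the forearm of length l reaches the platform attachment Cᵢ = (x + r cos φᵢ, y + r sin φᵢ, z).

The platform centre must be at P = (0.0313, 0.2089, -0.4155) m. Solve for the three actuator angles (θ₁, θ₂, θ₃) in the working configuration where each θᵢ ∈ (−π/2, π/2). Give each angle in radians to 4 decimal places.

θ₁ = 0.4360, θ₂ = -0.1744, θ₃ = 1.2215

φ1=0.0° → target in arm frame (0.0313, 0.2089)
  e−x'=0.1387;  (l²−L²−(e−x')²−y'²−z²)/2L = -0.0498
  γ=atan2(-0.4155,0.1387)=-1.2486;  ψ=arccos(-0.1136)=1.6847;  θ1=γ+ψ≈0.4360
arm 2 (φ=120.0°): x'=0.1653, y'=-0.1316
  e−x'=0.0047;  (l²−L²−(e−x')²−y'²−z²)/2L = 0.0768
  γ=atan2(-0.4155,0.0047)=-1.5594;  ψ=arccos(0.1847)=1.3850;  θ2=γ+ψ≈-0.1744
arm 3 (φ=240.0°): x'=-0.1966, y'=-0.0773
  A cos θ + B sin θ = C:  0.3666·cos θ + -0.4155·sin θ = -0.2650
  θ3 = atan2(B,A) + arccos(C/0.5541) = 1.2215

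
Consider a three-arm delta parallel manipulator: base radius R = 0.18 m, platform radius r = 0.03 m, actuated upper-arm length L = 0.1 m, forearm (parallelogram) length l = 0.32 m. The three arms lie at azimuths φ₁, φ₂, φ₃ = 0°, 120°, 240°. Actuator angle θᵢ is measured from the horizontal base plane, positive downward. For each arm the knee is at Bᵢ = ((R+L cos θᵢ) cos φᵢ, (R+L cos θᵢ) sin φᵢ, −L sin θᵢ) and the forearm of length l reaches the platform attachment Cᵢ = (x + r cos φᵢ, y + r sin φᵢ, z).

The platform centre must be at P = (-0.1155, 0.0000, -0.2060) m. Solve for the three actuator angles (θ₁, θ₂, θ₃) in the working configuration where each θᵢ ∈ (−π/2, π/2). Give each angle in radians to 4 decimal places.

θ₁ = 1.2213, θ₂ = -0.3497, θ₃ = -0.3497

φ1=0.0° → target in arm frame (-0.1155, 0.0000)
  A=0.2655, B=-0.2060, C=(l²−L²−A²−y'²−z²)/(2L)=-0.1026
  √(A²+B²)=0.3360;  θ1 = -0.6599+1.8812 ≈ 1.2213
rotate P by −φ2: (0.0577, 0.1000, -0.2060)
  A=0.0923, B=-0.2060, C=(l²−L²−A²−y'²−z²)/(2L)=0.1572
  θ2 = atan2(B,A) + arccos(C/0.2257) = -0.3497
arm 3 (φ=240.0°): x'=0.0578, y'=-0.1000
  e−x'=0.0922;  (l²−L²−(e−x')²−y'²−z²)/2L = 0.1572
  θ3 = atan2(B,A) + arccos(C/0.2257) = -0.3497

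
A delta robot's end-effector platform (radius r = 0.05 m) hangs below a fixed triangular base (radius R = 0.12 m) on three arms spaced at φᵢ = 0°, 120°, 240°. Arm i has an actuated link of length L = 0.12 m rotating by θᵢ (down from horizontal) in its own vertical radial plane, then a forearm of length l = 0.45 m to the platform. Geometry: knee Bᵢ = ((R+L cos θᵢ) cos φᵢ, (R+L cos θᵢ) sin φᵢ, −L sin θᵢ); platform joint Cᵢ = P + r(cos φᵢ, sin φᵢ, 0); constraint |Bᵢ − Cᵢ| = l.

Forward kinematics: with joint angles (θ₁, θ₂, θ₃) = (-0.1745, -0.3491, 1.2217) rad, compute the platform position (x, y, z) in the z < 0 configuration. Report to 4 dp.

φ1=0.0°: virtual centre (0.1882, 0.0000, 0.0208), radius l
O2 = (0.1828·cos120.0°, 0.1828·sin120.0°, 0.0410) = (-0.0914, 0.1583, 0.0410)
O3 = (0.1110·cos240.0°, 0.1110·sin240.0°, -0.1128) = (-0.0555, -0.0962, -0.1128)
eliminate P² terms by subtracting sphere 1 from 2 and 3
linear system: -0.5591x+0.3166y = -0.0008−0.0404z; -0.4874x+-0.1923y = -0.0108−-0.2672z
Cramer: x(z) = 0.0136-0.2933z;  y(z) = 0.0216-0.6458z
into |P−O₁|² = l²: 1.5031z² + 0.0328z + -0.1711 = 0;  Δ = 1.0300;  z = -0.3485 or 0.3267 → z<0 root = -0.3485
x = 0.1158, y = 0.2467

(0.1158, 0.2467, -0.3485)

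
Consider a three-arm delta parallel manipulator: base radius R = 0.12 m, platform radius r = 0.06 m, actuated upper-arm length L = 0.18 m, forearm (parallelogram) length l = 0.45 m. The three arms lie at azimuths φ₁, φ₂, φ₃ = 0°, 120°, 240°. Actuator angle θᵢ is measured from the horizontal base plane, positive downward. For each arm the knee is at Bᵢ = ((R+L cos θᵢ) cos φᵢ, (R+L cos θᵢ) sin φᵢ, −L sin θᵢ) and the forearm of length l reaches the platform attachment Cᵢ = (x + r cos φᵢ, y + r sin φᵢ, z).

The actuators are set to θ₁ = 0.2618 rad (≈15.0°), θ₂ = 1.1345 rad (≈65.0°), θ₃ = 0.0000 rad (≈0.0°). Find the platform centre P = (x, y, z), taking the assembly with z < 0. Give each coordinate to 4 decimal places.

φ1=0.0°: virtual centre (0.2339, 0.0000, -0.0466), radius l
arm 2 at φ=120.0°: ρ2 = 0.1361;  centre 2 = (-0.0680, 0.1178, -0.1631)
centre 3 = (0.2400·cos240.0°, 0.2400·sin240.0°, 0.0000) = (-0.1200, -0.2078, 0.0000)
subtract pairs → two planes through P
linear system: -0.6038x+0.2357y = -0.0117−-0.2331z; -0.7077x+-0.4157y = 0.0007−0.0932z
Cramer: x(z) = 0.0113-0.1794z;  y(z) = -0.0209+0.5295z
quadratic in z: (1.3126)z²+(0.1509)z+(-0.1503)=0, √Δ=0.9012 → z ∈ {-0.4007, 0.2858}; z = -0.4007 (taking z<0)
x = 0.0831, y = -0.2331

(0.0831, -0.2331, -0.4007)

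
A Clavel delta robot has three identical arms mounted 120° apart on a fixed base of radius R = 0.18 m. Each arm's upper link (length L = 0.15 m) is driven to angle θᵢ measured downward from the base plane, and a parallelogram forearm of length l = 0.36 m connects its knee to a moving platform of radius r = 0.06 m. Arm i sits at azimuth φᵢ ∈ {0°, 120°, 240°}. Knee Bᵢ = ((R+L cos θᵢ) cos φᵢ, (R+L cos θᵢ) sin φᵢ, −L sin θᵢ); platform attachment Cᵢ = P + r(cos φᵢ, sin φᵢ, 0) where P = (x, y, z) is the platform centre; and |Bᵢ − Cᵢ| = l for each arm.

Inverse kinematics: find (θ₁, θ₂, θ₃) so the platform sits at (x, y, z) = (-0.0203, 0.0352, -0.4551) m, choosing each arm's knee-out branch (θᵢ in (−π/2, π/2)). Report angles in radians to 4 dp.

φ1=0.0° → target in arm frame (-0.0203, 0.0352)
  A=0.1403, B=-0.4551, C=(l²−L²−A²−y'²−z²)/(2L)=-0.4031
  γ=atan2(-0.4551,0.1403)=-1.2718;  ψ=arccos(-0.8465)=2.5802;  θ1=γ+ψ≈1.3084
arm 2 (φ=120.0°): x'=0.0406, y'=0.0000
  e−x'=0.0794;  (l²−L²−(e−x')²−y'²−z²)/2L = -0.3544
  √(A²+B²)=0.4620;  θ2 = -1.3981+2.4451 ≈ 1.0470
φ3=240.0° → target in arm frame (-0.0203, -0.0352)
  e−x'=0.1403;  (l²−L²−(e−x')²−y'²−z²)/2L = -0.4032
  √(A²+B²)=0.4762;  θ3 = -1.2717+2.5802 ≈ 1.3085

θ₁ = 1.3084, θ₂ = 1.0470, θ₃ = 1.3085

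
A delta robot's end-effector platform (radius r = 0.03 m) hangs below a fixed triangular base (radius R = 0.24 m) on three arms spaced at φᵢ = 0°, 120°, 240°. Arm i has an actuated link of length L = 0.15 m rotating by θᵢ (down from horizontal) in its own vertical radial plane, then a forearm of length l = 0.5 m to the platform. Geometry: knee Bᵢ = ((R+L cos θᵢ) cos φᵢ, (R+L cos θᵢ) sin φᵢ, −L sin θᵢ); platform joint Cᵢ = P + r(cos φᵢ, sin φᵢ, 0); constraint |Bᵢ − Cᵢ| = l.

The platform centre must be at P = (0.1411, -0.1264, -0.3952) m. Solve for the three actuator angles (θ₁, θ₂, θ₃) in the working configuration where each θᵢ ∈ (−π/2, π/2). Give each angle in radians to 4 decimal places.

rotate P by −φ1: (0.1411, -0.1264, -0.3952)
  e−x'=0.0689;  (l²−L²−(e−x')²−y'²−z²)/2L = 0.1686
  θ1 = atan2(B,A) + arccos(C/0.4012) = -0.2613
arm 2 (φ=120.0°): x'=-0.1800, y'=-0.0590
  A=0.3900, B=-0.3952, C=(l²−L²−A²−y'²−z²)/(2L)=-0.2809
  γ=atan2(-0.3952,0.3900)=-0.7920;  ψ=arccos(-0.5059)=2.1013;  θ2=γ+ψ≈1.3093
arm 3 (φ=240.0°): x'=0.0389, y'=0.1854
  e−x'=0.1711;  (l²−L²−(e−x')²−y'²−z²)/2L = 0.0256
  θ3 = atan2(B,A) + arccos(C/0.4306) = 0.3491

θ₁ = -0.2613, θ₂ = 1.3093, θ₃ = 0.3491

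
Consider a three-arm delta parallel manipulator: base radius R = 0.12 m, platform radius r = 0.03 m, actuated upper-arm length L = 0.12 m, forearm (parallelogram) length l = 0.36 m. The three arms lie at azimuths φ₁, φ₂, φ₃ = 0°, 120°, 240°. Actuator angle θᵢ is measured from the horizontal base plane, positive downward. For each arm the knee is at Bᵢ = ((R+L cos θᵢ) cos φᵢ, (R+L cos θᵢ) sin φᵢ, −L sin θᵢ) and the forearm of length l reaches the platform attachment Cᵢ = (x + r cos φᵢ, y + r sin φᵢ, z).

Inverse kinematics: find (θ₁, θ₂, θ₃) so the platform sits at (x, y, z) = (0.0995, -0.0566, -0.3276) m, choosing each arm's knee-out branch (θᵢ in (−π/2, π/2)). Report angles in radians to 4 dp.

θ₁ = -0.0873, θ₂ = 0.8726, θ₃ = 0.4359

arm 1 (φ=0.0°): x'=0.0995, y'=-0.0566
  A=-0.0095, B=-0.3276, C=(l²−L²−A²−y'²−z²)/(2L)=0.0191
  √(A²+B²)=0.3277;  θ1 = -1.5998+1.5125 ≈ -0.0873
rotate P by −φ2: (-0.0988, -0.0579, -0.3276)
  A cos θ + B sin θ = C:  0.1888·cos θ + -0.3276·sin θ = -0.1296
  γ=atan2(-0.3276,0.1888)=-1.0481;  ψ=arccos(-0.3428)=1.9207;  θ2=γ+ψ≈0.8726
rotate P by −φ3: (-0.0007, 0.1145, -0.3276)
  A cos θ + B sin θ = C:  0.0907·cos θ + -0.3276·sin θ = -0.0561
  θ3 = atan2(B,A) + arccos(C/0.3399) = 0.4359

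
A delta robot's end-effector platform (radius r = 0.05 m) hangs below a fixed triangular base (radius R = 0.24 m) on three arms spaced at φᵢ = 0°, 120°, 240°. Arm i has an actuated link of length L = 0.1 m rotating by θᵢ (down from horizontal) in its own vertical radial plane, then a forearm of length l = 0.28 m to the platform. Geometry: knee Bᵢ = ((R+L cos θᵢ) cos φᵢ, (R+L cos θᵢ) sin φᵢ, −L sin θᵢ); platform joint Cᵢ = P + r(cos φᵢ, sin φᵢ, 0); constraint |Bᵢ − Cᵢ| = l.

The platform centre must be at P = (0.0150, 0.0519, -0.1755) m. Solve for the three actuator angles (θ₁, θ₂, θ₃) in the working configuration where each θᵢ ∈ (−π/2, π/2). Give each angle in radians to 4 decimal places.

rotate P by −φ1: (0.0150, 0.0519, -0.1755)
  A=0.1750, B=-0.1755, C=(l²−L²−A²−y'²−z²)/(2L)=0.0214
  √(A²+B²)=0.2478;  θ1 = -0.7868+1.4843 ≈ 0.6975
rotate P by −φ2: (0.0374, -0.0389, -0.1755)
  e−x'=0.1526;  (l²−L²−(e−x')²−y'²−z²)/2L = 0.0641
  θ2 = atan2(B,A) + arccos(C/0.2325) = 0.4365
arm 3 (φ=240.0°): x'=-0.0524, y'=-0.0130
  e−x'=0.2424;  (l²−L²−(e−x')²−y'²−z²)/2L = -0.1067
  θ3 = atan2(B,A) + arccos(C/0.2993) = 1.3089

θ₁ = 0.6975, θ₂ = 0.4365, θ₃ = 1.3089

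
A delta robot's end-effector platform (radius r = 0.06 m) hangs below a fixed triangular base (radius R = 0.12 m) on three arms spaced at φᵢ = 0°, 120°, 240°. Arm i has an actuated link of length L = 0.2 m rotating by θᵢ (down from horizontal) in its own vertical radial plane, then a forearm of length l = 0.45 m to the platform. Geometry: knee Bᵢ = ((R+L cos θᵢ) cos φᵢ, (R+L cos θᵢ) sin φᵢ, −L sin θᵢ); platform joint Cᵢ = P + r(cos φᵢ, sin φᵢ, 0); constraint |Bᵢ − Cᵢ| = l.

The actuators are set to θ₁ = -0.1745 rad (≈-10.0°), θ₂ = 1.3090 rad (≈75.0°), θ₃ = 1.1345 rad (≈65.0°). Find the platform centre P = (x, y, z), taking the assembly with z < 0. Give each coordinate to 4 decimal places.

S1 = (0.2570·cos0.0°, 0.2570·sin0.0°, 0.0347) = (0.2570, 0.0000, 0.0347)
arm 2 at φ=120.0°: (R−r)+L cos θ2 = 0.1118;  S2 = (-0.0559, 0.0968, -0.1932)
S3 = (0.1445·cos240.0°, 0.1445·sin240.0°, -0.1813) = (-0.0723, -0.1252, -0.1813)
|S₂|²−|S₁|² = -0.0174;  |S₃|²−|S₁|² = -0.0135
plane₁₂: -0.6257x+0.1936y+-0.4558z = -0.0174
det = 0.2841;  x = 0.0245+-0.6960z,  y = -0.0107+0.1051z
sphere 1 gives Az²+Bz+C=0 with A=1.4955, B=0.2518, C=-0.1472;  B²−4AC=0.9437;  roots -0.4090, 0.2406;  negative root z = -0.4090
x = 0.3092, y = -0.0536

(0.3092, -0.0536, -0.4090)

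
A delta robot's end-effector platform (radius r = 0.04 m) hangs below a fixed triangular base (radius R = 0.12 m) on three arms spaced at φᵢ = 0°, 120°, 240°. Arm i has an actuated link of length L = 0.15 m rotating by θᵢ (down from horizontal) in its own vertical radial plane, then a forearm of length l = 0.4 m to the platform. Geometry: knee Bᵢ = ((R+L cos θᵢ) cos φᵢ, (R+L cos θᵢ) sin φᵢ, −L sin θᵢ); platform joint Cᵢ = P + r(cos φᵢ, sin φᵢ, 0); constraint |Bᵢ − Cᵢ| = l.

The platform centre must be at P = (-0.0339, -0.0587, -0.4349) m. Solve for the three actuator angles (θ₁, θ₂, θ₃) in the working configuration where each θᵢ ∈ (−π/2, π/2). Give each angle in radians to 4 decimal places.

θ₁ = 0.7851, θ₂ = 0.7850, θ₃ = 0.4361

φ1=0.0° → target in arm frame (-0.0339, -0.0587)
  A cos θ + B sin θ = C:  0.1139·cos θ + -0.4349·sin θ = -0.2269
  θ1 = atan2(B,A) + arccos(C/0.4496) = 0.7851
φ2=120.0° → target in arm frame (-0.0339, 0.0587)
  A cos θ + B sin θ = C:  0.1139·cos θ + -0.4349·sin θ = -0.2268
  θ2 = atan2(B,A) + arccos(C/0.4496) = 0.7850
rotate P by −φ3: (0.0678, 0.0000, -0.4349)
  e−x'=0.0122;  (l²−L²−(e−x')²−y'²−z²)/2L = -0.1726
  γ=atan2(-0.4349,0.0122)=-1.5427;  ψ=arccos(-0.3968)=1.9788;  θ3=γ+ψ≈0.4361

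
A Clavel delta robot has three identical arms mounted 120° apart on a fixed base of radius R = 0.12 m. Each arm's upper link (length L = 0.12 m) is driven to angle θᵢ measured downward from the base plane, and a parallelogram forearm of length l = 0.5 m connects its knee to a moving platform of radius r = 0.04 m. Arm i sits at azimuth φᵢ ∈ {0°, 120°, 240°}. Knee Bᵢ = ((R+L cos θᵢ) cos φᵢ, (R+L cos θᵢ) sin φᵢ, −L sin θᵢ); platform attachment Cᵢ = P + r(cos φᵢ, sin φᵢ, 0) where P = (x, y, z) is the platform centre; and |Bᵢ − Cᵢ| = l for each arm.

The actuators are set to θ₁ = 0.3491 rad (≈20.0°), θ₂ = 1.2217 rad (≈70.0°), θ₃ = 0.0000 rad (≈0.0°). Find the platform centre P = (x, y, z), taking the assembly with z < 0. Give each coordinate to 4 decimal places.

φ1=0.0°: virtual centre (0.1928, 0.0000, -0.0410), radius l
arm 2 at φ=120.0°: (R−r)+L cos θ2 = 0.1210;  centre 2 = (-0.0605, 0.1048, -0.1128)
arm 3 at φ=240.0°: (R−r)+L cos θ3 = 0.2000;  centre 3 = (-0.1000, -0.1732, 0.0000)
|centre ₂|²−|centre ₁|² = -0.0115;  |centre ₃|²−|centre ₁|² = 0.0012
linear system: -0.5066x+0.2097y = -0.0115−-0.1434z; -0.5855x+-0.3464y = 0.0012−0.0821z
det = 0.2982;  x = 0.0125+-0.1089z,  y = -0.0245+0.4210z
quadratic in z: (1.1891)z²+(0.1007)z+(-0.2152)=0, √Δ=1.0168 → z ∈ {-0.4699, 0.3852}; z = -0.4699 (taking z<0)
x = 0.0637, y = -0.2223

(0.0637, -0.2223, -0.4699)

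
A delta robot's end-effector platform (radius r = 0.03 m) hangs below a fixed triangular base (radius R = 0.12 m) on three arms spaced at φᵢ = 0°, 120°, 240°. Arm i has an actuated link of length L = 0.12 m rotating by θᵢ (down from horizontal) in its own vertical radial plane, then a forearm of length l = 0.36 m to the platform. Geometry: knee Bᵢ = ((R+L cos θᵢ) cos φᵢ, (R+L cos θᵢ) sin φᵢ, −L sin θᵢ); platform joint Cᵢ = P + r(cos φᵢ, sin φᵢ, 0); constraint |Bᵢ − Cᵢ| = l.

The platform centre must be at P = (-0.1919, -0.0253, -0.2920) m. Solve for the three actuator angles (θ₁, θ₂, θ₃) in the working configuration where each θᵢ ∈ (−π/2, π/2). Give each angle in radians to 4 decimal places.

θ₁ = 1.3089, θ₂ = 0.0874, θ₃ = -0.1745

rotate P by −φ1: (-0.1919, -0.0253, -0.2920)
  A=0.2819, B=-0.2920, C=(l²−L²−A²−y'²−z²)/(2L)=-0.2090
  √(A²+B²)=0.4059;  θ1 = -0.8030+2.1119 ≈ 1.3089
φ2=120.0° → target in arm frame (0.0740, 0.1788)
  e−x'=0.0160;  (l²−L²−(e−x')²−y'²−z²)/2L = -0.0096
  θ2 = atan2(B,A) + arccos(C/0.2924) = 0.0874
rotate P by −φ3: (0.1179, -0.1535, -0.2920)
  A=-0.0279, B=-0.2920, C=(l²−L²−A²−y'²−z²)/(2L)=0.0233
  θ3 = atan2(B,A) + arccos(C/0.2933) = -0.1745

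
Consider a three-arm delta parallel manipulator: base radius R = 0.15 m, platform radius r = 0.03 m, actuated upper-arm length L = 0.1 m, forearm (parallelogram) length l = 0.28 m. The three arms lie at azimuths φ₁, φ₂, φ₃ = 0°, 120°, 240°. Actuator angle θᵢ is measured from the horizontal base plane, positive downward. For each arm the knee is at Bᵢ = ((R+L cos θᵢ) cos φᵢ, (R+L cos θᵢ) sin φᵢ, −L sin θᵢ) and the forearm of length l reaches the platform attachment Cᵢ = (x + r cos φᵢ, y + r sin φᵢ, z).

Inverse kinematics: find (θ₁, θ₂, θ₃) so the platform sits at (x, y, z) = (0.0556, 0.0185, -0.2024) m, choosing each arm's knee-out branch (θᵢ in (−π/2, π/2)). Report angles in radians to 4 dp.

θ₁ = -0.2625, θ₂ = 0.4364, θ₃ = 0.6980

rotate P by −φ1: (0.0556, 0.0185, -0.2024)
  e−x'=0.0644;  (l²−L²−(e−x')²−y'²−z²)/2L = 0.1147
  √(A²+B²)=0.2124;  θ1 = -1.2627+1.0002 ≈ -0.2625
rotate P by −φ2: (-0.0118, -0.0574, -0.2024)
  A cos θ + B sin θ = C:  0.1318·cos θ + -0.2024·sin θ = 0.0339
  γ=atan2(-0.2024,0.1318)=-0.9937;  ψ=arccos(0.1402)=1.4301;  θ2=γ+ψ≈0.4364
rotate P by −φ3: (-0.0438, 0.0389, -0.2024)
  A=0.1638, B=-0.2024, C=(l²−L²−A²−y'²−z²)/(2L)=-0.0046
  √(A²+B²)=0.2604;  θ3 = -0.8904+1.5884 ≈ 0.6980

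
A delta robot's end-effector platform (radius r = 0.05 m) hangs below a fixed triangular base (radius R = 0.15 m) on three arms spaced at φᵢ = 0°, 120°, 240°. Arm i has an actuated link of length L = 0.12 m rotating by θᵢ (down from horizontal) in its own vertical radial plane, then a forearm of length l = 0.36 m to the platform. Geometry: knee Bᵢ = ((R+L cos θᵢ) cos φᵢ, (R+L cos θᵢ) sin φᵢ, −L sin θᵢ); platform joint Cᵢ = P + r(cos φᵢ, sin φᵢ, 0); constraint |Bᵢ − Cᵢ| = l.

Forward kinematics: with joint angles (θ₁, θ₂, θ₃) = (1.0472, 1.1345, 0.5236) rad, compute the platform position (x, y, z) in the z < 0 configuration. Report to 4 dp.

(-0.0311, -0.0780, -0.3989)

O1 = (0.1600·cos0.0°, 0.1600·sin0.0°, -0.1039) = (0.1600, 0.0000, -0.1039)
φ2=120.0°: virtual centre (-0.0754, 0.1305, -0.1088), radius l
arm 3 at φ=240.0°: (R−r)+L cos θ3 = 0.2039;  O3 = (-0.1020, -0.1766, -0.0600)
eliminate P² terms by subtracting sphere 1 from 2 and 3
linear system: -0.4707x+0.2610y = -0.0019−-0.0097z; -0.5239x+-0.3532y = 0.0088−0.0878z
Cramer: x(z) = -0.0054+0.0644z;  y(z) = -0.0169+0.1532z
quadratic in z: (1.0276)z²+(0.1814)z+(-0.0912)=0, √Δ=0.6384 → z ∈ {-0.3989, 0.2224}; z = -0.3989 (taking z<0)
x = -0.0311, y = -0.0780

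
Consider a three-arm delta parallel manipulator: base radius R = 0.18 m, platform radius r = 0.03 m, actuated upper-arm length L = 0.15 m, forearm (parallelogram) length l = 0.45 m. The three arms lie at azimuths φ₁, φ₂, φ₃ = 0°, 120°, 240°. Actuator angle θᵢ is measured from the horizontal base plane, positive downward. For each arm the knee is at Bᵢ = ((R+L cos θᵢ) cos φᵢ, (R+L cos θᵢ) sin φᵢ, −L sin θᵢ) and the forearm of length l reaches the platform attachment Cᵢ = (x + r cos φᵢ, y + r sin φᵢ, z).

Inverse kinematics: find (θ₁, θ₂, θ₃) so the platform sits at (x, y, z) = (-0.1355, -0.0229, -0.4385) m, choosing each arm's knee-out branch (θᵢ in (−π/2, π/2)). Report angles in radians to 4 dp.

θ₁ = 1.2217, θ₂ = 0.5239, θ₃ = 0.3490

φ1=0.0° → target in arm frame (-0.1355, -0.0229)
  A=0.2855, B=-0.4385, C=(l²−L²−A²−y'²−z²)/(2L)=-0.3144
  θ1 = atan2(B,A) + arccos(C/0.5233) = 1.2217
rotate P by −φ2: (0.0479, 0.1288, -0.4385)
  A cos θ + B sin θ = C:  0.1021·cos θ + -0.4385·sin θ = -0.1310
  √(A²+B²)=0.4502;  θ2 = -1.3421+1.8660 ≈ 0.5239
φ3=240.0° → target in arm frame (0.0876, -0.1059)
  e−x'=0.0624;  (l²−L²−(e−x')²−y'²−z²)/2L = -0.0913
  θ3 = atan2(B,A) + arccos(C/0.4429) = 0.3490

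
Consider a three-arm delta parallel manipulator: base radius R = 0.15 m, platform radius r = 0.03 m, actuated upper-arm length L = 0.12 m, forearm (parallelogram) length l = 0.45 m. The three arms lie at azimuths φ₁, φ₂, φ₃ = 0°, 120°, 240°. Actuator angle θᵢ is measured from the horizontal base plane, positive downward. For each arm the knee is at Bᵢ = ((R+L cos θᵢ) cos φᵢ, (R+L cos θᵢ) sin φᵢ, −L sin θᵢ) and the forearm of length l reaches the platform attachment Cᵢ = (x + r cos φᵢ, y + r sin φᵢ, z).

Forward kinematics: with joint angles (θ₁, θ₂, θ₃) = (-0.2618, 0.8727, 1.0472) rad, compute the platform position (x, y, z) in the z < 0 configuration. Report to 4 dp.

O1 = (0.2359·cos0.0°, 0.2359·sin0.0°, 0.0311) = (0.2359, 0.0000, 0.0311)
O2 = (0.1971·cos120.0°, 0.1971·sin120.0°, -0.0919) = (-0.0986, 0.1707, -0.0919)
O3 = (0.1800·cos240.0°, 0.1800·sin240.0°, -0.1039) = (-0.0900, -0.1559, -0.1039)
eliminate P² terms by subtracting sphere 1 from 2 and 3
linear system: -0.6690x+0.3414y = -0.0093−-0.2460z; -0.6518x+-0.3118y = -0.0134−-0.2700z
Cramer: x(z) = 0.0174-0.3917z;  y(z) = 0.0067-0.0470z
quadratic in z: (1.1556)z²+(0.1085)z+(-0.1537)=0, √Δ=0.8499 → z ∈ {-0.4147, 0.3208}; z = -0.4147 (taking z<0)
x = 0.1798, y = 0.0262

(0.1798, 0.0262, -0.4147)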